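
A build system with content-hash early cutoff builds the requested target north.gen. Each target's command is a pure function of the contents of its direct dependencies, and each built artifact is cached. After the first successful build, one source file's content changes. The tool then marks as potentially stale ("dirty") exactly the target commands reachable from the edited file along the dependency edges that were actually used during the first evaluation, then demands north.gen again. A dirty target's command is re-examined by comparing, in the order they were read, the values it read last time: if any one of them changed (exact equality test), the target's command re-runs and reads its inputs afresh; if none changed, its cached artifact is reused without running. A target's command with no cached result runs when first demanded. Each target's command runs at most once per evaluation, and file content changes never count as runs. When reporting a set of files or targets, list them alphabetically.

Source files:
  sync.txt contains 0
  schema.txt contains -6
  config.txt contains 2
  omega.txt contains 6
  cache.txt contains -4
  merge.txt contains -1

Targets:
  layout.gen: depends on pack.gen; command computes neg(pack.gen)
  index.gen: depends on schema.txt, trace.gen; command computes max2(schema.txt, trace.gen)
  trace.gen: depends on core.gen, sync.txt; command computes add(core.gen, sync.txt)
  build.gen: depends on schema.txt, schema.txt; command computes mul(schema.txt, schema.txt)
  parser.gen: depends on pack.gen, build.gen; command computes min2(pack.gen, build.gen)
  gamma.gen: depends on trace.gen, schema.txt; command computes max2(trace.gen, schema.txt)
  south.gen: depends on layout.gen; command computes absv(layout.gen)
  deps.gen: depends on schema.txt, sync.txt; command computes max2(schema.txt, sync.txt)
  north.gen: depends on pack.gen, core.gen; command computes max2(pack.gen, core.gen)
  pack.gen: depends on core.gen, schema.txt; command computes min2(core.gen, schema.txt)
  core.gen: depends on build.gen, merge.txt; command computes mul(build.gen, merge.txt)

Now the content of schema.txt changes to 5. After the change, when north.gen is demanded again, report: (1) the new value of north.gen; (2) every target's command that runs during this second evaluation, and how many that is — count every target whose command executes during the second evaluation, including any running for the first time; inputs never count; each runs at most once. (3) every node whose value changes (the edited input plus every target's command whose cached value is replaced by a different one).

First evaluation (everything demanded from the output):
  build.gen = mul(-6, -6) = 36
  core.gen = mul(36, -1) = -36
  pack.gen = min2(-36, -6) = -36
  north.gen = max2(-36, -36) = -36

Propagation after the edit:
  build.gen: runs — schema.txt -6->5; schema.txt -6->5; result 25.
  core.gen: runs — build.gen 36->25; result -25.
  pack.gen: runs — core.gen -36->-25; schema.txt -6->5; result -25.
  north.gen: runs — pack.gen -36->-25; core.gen -36->-25; result -25.

New value of north.gen: -25.
Target commands that run: build.gen, core.gen, north.gen, pack.gen — 4 in total.
Values that change: build.gen, core.gen, north.gen, pack.gen, schema.txt.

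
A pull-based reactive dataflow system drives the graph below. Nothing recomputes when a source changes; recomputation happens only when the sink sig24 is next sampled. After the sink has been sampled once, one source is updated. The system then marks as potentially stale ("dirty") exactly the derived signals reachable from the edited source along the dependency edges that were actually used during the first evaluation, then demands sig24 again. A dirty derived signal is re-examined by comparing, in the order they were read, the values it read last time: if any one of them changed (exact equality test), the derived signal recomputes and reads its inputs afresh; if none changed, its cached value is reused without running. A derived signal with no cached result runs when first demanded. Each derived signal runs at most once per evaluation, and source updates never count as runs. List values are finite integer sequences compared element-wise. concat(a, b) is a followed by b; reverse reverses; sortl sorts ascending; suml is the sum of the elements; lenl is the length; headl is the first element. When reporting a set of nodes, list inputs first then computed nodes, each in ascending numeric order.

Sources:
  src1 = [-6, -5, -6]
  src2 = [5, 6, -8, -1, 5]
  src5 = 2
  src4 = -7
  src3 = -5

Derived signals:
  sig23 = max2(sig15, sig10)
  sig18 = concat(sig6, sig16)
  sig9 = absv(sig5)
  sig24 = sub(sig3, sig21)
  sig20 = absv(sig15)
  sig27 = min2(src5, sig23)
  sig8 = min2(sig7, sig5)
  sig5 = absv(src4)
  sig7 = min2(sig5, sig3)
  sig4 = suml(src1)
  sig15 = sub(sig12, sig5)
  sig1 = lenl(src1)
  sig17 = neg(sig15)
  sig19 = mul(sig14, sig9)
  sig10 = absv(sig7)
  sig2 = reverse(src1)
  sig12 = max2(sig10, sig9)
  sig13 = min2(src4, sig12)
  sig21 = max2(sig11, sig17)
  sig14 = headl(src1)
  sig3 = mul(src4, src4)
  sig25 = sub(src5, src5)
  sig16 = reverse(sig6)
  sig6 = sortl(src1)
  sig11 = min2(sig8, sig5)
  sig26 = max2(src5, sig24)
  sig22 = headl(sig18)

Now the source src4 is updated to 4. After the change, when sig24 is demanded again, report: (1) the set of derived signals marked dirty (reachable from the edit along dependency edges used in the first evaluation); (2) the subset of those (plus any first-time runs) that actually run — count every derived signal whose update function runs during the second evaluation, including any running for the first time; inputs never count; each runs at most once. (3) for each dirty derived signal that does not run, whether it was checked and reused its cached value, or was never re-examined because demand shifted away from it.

Marked dirty: sig3, sig5, sig7, sig8, sig9, sig10, sig11, sig12, sig15, sig17, sig21, sig24.
Derived signals that run: sig3, sig5, sig7, sig8, sig9, sig10, sig11, sig12, sig15, sig21, sig24 — 11 in total.
Checked but reused from cache: sig17.
Key observation: the cutoff stops propagation at sig17 — its inputs' values are unchanged, so it reuses its cache.

First evaluation (everything demanded from the output):
  sig3 = mul(-7, -7) = 49
  sig5 = absv(-7) = 7
  sig7 = min2(7, 49) = 7
  sig8 = min2(7, 7) = 7
  sig9 = absv(7) = 7
  sig10 = absv(7) = 7
  sig11 = min2(7, 7) = 7
  sig12 = max2(7, 7) = 7
  sig15 = sub(7, 7) = 0
  sig17 = neg(0) = 0
  sig21 = max2(7, 0) = 7
  sig24 = sub(49, 7) = 42

Propagation after the edit:
  sig3: runs — src4 -7->4; src4 -7->4; result 16.
  sig5: runs — src4 -7->4; result 4.
  sig7: runs — sig5 7->4; sig3 49->16; result 4.
  sig8: runs — sig7 7->4; sig5 7->4; result 4.
  sig9: runs — sig5 7->4; result 4.
  sig10: runs — sig7 7->4; result 4.
  sig11: runs — sig8 7->4; sig5 7->4; result 4.
  sig12: runs — sig10 7->4; sig9 7->4; result 4.
  sig15: runs — sig12 7->4; sig5 7->4; result 0 (same value as before).
  sig17: checked — values it read are unchanged (sig15 unchanged); reused cached 0 without running.
  sig21: runs — sig11 7->4; result 4.
  sig24: runs — sig3 49->16; sig21 7->4; result 12.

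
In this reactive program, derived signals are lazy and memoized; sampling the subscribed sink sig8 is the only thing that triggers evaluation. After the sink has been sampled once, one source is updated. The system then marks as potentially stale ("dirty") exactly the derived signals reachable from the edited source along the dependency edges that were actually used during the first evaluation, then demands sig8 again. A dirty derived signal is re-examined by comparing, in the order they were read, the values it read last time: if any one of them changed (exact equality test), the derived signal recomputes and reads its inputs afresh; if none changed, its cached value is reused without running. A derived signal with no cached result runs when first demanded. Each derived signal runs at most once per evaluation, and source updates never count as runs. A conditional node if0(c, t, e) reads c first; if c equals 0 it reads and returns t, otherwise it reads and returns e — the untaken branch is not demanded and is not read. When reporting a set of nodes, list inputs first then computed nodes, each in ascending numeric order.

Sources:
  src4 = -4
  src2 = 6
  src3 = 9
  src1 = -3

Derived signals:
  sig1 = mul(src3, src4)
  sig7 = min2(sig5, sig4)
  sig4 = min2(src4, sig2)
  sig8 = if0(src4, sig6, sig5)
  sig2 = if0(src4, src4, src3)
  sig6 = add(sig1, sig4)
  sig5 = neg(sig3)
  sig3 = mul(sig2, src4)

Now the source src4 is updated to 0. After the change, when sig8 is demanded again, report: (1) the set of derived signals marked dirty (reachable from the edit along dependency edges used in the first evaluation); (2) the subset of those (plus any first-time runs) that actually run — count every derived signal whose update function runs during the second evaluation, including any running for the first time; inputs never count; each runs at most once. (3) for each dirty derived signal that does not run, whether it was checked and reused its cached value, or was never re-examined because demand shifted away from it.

First demand of the output computes:
  sig2 = if0(src4=-4 -> else branch src3) = 9
  sig3 = mul(9, -4) = -36
  sig5 = neg(-36) = 36
  sig8 = if0(src4=-4 -> else branch sig5) = 36

After the edit, cleaning proceeds:
  sig1: had never run; runs now, result 0.
  sig2: a read changed (src4 -4->0) — executes, giving 0.
  sig3: stays stale; no demand reaches it after the flip.
  sig4: had never run; runs now, result 0.
  sig5: stays stale; no demand reaches it after the flip.
  sig6: had never run; runs now, result 0.
  sig8: a read changed (src4 -4->0) — executes, giving 0.

Note the branch switch — demand abandons sig3, sig5, which are never re-examined.

The edit dirties: sig2, sig3, sig5, sig8.
5 derived signals run: sig1, sig2, sig4, sig6, sig8.
Unvisited dirty nodes (no longer demanded): sig3, sig5.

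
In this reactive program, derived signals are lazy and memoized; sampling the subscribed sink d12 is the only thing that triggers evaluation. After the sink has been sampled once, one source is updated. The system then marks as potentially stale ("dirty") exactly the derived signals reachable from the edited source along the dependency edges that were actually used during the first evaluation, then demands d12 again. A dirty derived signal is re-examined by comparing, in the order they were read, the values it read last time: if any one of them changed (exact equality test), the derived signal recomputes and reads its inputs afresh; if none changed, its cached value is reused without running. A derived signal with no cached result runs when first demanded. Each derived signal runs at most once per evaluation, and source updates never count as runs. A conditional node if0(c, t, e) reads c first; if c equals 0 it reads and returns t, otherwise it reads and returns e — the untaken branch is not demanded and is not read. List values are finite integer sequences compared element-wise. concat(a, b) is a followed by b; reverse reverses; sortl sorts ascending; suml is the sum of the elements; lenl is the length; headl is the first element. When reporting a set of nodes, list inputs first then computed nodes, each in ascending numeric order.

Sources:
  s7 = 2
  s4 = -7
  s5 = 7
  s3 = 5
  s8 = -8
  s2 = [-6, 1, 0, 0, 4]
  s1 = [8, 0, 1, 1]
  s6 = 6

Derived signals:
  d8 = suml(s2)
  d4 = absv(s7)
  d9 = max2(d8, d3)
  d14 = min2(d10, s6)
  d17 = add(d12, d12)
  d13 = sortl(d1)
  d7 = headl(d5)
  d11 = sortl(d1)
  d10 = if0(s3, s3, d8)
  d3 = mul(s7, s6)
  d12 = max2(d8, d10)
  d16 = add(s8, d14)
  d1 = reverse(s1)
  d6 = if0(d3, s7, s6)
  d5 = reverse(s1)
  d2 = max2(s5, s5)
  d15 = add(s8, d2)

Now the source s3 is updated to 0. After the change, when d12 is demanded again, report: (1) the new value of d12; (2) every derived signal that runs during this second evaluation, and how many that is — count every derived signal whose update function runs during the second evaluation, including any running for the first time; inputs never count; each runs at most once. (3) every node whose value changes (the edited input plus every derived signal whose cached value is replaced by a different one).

Demanding d12 again yields 0.
2 derived signals run: d10, d12.
The nodes whose values change: s3, d10, d12.

First demand of the output computes:
  d8 = suml([-6, 1, 0, 0, 4]) = -1
  d10 = if0(s3=5 -> else branch d8) = -1
  d12 = max2(-1, -1) = -1

After the edit, cleaning proceeds:
  d10: a read changed (s3 5->0) — executes, giving 0.
  d12: a read changed (d10 -1->0) — executes, giving 0.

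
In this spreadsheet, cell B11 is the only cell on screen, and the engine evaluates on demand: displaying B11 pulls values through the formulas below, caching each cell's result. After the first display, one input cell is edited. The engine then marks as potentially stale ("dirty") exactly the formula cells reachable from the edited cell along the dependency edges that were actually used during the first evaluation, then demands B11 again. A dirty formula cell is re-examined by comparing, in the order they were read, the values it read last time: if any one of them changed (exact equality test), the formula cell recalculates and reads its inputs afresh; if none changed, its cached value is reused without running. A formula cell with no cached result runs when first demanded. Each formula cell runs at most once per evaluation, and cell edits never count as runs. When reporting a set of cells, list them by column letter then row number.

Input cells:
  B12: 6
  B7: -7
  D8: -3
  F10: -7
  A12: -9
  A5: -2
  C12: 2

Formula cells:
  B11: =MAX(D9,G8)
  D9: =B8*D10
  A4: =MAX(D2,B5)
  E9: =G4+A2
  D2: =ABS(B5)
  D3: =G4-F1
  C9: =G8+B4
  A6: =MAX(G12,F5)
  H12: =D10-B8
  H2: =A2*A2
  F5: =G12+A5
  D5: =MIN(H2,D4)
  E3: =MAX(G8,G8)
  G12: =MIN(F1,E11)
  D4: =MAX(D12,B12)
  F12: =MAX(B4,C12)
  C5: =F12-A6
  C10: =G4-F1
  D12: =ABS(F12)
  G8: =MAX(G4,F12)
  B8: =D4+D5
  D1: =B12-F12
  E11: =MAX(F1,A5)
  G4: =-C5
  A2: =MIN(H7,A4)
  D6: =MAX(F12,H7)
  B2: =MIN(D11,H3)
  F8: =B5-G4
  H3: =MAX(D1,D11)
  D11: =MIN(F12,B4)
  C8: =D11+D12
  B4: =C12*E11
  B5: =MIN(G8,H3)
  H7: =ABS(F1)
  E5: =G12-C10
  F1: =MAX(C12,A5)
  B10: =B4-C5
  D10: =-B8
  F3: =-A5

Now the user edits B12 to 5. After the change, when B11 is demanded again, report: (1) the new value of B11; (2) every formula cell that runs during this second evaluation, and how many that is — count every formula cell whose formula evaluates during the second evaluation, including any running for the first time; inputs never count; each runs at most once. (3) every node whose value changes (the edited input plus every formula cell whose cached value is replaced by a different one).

Initial pass — values computed on the first demand:
  F1 = MAX(2, -2) = 2
  E11 = MAX(2, -2) = 2
  B4 = 2 * 2 = 4
  F12 = MAX(4, 2) = 4
  D1 = 6 - 4 = 2
  D11 = MIN(4, 4) = 4
  D12 = ABS(4) = 4
  D4 = MAX(4, 6) = 6
  G12 = MIN(2, 2) = 2
  F5 = 2 + -2 = 0
  A6 = MAX(2, 0) = 2
  C5 = 4 - 2 = 2
  G4 = -(2) = -2
  G8 = MAX(-2, 4) = 4
  H3 = MAX(2, 4) = 4
  B5 = MIN(4, 4) = 4
  D2 = ABS(4) = 4
  A4 = MAX(4, 4) = 4
  H7 = ABS(2) = 2
  A2 = MIN(2, 4) = 2
  H2 = 2 * 2 = 4
  D5 = MIN(4, 6) = 4
  B8 = 6 + 4 = 10
  D10 = -(10) = -10
  D9 = 10 * -10 = -100
  B11 = MAX(-100, 4) = 4

Second demand — change propagation:
  D1: re-runs because B12 6->5; new result 1.
  D4: re-runs because B12 6->5; new result 5.
  H3: re-runs because D1 2->1; new result 4 (unchanged).
  B5: re-examined; everything it read last time is the same (G8 unchanged, H3 unchanged) — cache 4 kept, no run.
  D2: re-examined; everything it read last time is the same (B5 unchanged) — cache 4 kept, no run.
  A4: re-examined; everything it read last time is the same (D2 unchanged, B5 unchanged) — cache 4 kept, no run.
  A2: re-examined; everything it read last time is the same (H7 unchanged, A4 unchanged) — cache 2 kept, no run.
  H2: re-examined; everything it read last time is the same (A2 unchanged, A2 unchanged) — cache 4 kept, no run.
  D5: re-runs because D4 6->5; new result 4 (unchanged).
  B8: re-runs because D4 6->5; new result 9.
  D10: re-runs because B8 10->9; new result -9.
  D9: re-runs because B8 10->9; D10 -10->-9; new result -81.
  B11: re-runs because D9 -100->-81; new result 4 (unchanged).

The important point: at B5 every value read last time is unchanged, so the dirty flag clears without a run.

B11 now evaluates to 4.
Run set: B8, B11, D1, D4, D5, D9, D10, H3 (8 run).
Changed values: B8, B12, D1, D4, D9, D10.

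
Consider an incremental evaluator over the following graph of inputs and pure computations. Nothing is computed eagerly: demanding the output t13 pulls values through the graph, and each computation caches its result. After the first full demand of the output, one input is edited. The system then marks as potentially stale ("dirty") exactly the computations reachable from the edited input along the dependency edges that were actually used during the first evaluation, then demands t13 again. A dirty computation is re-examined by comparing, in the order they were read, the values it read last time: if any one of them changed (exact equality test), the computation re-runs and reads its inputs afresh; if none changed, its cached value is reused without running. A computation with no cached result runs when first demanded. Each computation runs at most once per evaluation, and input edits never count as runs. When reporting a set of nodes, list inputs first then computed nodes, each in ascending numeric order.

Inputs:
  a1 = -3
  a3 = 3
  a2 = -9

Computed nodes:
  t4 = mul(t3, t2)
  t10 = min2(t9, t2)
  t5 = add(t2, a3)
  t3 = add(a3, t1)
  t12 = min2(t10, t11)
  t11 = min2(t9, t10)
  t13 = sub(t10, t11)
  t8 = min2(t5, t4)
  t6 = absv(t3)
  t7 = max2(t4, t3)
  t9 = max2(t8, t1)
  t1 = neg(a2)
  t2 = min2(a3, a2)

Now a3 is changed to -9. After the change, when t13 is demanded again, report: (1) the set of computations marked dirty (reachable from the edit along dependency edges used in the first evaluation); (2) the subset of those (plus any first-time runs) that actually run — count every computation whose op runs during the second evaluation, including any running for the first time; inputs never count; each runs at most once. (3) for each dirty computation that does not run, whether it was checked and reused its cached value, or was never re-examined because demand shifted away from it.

Dirty set: t2, t3, t4, t5, t8, t9, t10, t11, t13.
Run set: t2, t3, t4, t5, t8, t9 (6 run).
Re-examined without running (cache reused): t10, t11, t13.
The important point: at t10 every value read last time is unchanged, so the dirty flag clears without a run.

Initial pass — values computed on the first demand:
  t1 = neg(-9) = 9
  t2 = min2(3, -9) = -9
  t3 = add(3, 9) = 12
  t4 = mul(12, -9) = -108
  t5 = add(-9, 3) = -6
  t8 = min2(-6, -108) = -108
  t9 = max2(-108, 9) = 9
  t10 = min2(9, -9) = -9
  t11 = min2(9, -9) = -9
  t13 = sub(-9, -9) = 0

Second demand — change propagation:
  t2: re-runs because a3 3->-9; new result -9 (unchanged).
  t3: re-runs because a3 3->-9; new result 0.
  t4: re-runs because t3 12->0; new result 0.
  t5: re-runs because a3 3->-9; new result -18.
  t8: re-runs because t5 -6->-18; t4 -108->0; new result -18.
  t9: re-runs because t8 -108->-18; new result 9 (unchanged).
  t10: re-examined; everything it read last time is the same (t9 unchanged, t2 unchanged) — cache -9 kept, no run.
  t11: re-examined; everything it read last time is the same (t9 unchanged, t10 unchanged) — cache -9 kept, no run.
  t13: re-examined; everything it read last time is the same (t10 unchanged, t11 unchanged) — cache 0 kept, no run.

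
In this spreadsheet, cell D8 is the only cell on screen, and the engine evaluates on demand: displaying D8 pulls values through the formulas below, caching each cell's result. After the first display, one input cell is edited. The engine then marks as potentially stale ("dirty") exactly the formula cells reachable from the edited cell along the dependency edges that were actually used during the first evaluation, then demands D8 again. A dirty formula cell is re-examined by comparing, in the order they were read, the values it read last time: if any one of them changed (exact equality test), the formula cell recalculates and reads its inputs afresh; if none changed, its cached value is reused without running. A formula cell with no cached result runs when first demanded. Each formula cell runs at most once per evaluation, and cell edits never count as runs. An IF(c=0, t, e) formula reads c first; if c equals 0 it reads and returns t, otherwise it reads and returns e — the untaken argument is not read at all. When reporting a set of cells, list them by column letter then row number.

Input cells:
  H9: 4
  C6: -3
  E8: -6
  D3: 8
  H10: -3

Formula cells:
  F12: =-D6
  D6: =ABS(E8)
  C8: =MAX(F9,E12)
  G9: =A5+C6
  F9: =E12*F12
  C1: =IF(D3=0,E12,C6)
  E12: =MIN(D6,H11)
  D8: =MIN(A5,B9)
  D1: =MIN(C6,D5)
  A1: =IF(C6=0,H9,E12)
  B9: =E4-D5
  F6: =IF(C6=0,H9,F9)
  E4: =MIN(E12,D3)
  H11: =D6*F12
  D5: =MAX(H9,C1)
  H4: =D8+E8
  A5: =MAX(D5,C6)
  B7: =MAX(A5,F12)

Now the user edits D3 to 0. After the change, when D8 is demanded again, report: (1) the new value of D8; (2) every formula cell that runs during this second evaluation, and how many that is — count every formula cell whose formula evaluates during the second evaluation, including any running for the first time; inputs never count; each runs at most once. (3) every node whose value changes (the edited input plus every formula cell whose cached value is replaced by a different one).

D8 now evaluates to -40.
Run set: C1, D5, E4 (3 run).
Changed values: C1, D3.
The important point: at B9 every value read last time is unchanged, so the dirty flag clears without a run.

Initial pass — values computed on the first demand:
  D6 = ABS(-6) = 6
  F12 = -(6) = -6
  H11 = 6 * -6 = -36
  E12 = MIN(6, -36) = -36
  C1 = IF(D3=0: D3=8 -> else branch C6) = -3
  D5 = MAX(4, -3) = 4
  A5 = MAX(4, -3) = 4
  E4 = MIN(-36, 8) = -36
  B9 = -36 - 4 = -40
  D8 = MIN(4, -40) = -40

Second demand — change propagation:
  C1: re-runs because D3 8->0; new result -36.
  D5: re-runs because C1 -3->-36; new result 4 (unchanged).
  A5: re-examined; everything it read last time is the same (D5 unchanged, C6 unchanged) — cache 4 kept, no run.
  E4: re-runs because D3 8->0; new result -36 (unchanged).
  B9: re-examined; everything it read last time is the same (E4 unchanged, D5 unchanged) — cache -40 kept, no run.
  D8: re-examined; everything it read last time is the same (A5 unchanged, B9 unchanged) — cache -40 kept, no run.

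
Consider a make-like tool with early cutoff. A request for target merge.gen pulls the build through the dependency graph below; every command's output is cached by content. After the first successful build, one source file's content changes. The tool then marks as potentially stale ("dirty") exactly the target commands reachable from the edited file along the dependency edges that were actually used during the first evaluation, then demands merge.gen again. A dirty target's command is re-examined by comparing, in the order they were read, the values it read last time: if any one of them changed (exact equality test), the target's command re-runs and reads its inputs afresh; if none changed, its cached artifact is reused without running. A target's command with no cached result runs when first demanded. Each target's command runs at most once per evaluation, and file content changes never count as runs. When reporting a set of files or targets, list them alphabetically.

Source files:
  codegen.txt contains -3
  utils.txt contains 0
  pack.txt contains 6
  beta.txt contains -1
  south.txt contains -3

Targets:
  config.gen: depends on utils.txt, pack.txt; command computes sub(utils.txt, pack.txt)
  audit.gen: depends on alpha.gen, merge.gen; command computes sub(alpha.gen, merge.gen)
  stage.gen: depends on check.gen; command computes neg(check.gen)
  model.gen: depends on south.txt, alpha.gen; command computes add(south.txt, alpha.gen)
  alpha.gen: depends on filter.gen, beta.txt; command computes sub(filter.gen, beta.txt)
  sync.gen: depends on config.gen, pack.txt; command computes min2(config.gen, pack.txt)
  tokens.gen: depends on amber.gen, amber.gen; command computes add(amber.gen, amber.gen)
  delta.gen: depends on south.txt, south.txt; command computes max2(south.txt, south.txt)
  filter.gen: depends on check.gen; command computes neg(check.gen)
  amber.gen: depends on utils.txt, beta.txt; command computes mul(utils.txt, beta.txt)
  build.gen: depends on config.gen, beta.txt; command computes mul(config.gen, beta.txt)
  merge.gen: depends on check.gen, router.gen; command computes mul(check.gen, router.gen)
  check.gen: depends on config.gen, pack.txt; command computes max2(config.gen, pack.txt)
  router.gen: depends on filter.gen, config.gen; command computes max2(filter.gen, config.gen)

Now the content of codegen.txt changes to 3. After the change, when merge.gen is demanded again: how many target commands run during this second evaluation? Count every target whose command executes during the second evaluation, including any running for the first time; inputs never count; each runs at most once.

0 target commands run: none.
Note the shortcut — nothing in the graph depends on codegen.txt at all, so no recomputation happens.

First demand of the output computes:
  config.gen = sub(0, 6) = -6
  check.gen = max2(-6, 6) = 6
  filter.gen = neg(6) = -6
  router.gen = max2(-6, -6) = -6
  merge.gen = mul(6, -6) = -36

After the edit, cleaning proceeds:
  no node depends on codegen.txt at all; the second demand re-runs nothing.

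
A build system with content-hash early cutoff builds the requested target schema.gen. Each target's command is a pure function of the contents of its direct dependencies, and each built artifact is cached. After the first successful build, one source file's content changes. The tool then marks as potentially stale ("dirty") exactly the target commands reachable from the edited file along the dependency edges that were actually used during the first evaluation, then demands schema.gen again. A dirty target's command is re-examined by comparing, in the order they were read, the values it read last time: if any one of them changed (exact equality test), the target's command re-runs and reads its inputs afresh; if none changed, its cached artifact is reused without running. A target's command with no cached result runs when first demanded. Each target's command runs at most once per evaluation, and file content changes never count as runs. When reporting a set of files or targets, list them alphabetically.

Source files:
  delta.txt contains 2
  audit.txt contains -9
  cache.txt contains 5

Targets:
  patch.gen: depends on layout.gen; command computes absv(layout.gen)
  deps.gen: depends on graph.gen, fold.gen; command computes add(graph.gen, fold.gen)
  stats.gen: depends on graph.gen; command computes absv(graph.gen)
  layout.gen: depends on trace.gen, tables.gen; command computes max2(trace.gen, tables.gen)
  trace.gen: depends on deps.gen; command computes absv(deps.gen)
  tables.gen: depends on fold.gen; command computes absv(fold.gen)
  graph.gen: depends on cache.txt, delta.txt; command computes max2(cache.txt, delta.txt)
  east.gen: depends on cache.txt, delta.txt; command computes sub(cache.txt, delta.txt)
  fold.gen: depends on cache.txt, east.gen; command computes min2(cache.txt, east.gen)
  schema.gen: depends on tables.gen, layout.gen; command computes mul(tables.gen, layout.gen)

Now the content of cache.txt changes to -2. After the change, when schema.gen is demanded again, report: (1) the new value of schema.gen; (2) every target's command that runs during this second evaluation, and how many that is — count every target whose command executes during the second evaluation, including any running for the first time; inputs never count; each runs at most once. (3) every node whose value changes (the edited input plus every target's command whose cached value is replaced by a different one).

New value of schema.gen: 16.
Target commands that run: deps.gen, east.gen, fold.gen, graph.gen, layout.gen, schema.gen, tables.gen, trace.gen — 8 in total.
Values that change: cache.txt, deps.gen, east.gen, fold.gen, graph.gen, layout.gen, schema.gen, tables.gen, trace.gen.

First evaluation (everything demanded from the output):
  east.gen = sub(5, 2) = 3
  fold.gen = min2(5, 3) = 3
  graph.gen = max2(5, 2) = 5
  deps.gen = add(5, 3) = 8
  tables.gen = absv(3) = 3
  trace.gen = absv(8) = 8
  layout.gen = max2(8, 3) = 8
  schema.gen = mul(3, 8) = 24

Propagation after the edit:
  east.gen: runs — cache.txt 5->-2; result -4.
  fold.gen: runs — cache.txt 5->-2; east.gen 3->-4; result -4.
  graph.gen: runs — cache.txt 5->-2; result 2.
  deps.gen: runs — graph.gen 5->2; fold.gen 3->-4; result -2.
  tables.gen: runs — fold.gen 3->-4; result 4.
  trace.gen: runs — deps.gen 8->-2; result 2.
  layout.gen: runs — trace.gen 8->2; tables.gen 3->4; result 4.
  schema.gen: runs — tables.gen 3->4; layout.gen 8->4; result 16.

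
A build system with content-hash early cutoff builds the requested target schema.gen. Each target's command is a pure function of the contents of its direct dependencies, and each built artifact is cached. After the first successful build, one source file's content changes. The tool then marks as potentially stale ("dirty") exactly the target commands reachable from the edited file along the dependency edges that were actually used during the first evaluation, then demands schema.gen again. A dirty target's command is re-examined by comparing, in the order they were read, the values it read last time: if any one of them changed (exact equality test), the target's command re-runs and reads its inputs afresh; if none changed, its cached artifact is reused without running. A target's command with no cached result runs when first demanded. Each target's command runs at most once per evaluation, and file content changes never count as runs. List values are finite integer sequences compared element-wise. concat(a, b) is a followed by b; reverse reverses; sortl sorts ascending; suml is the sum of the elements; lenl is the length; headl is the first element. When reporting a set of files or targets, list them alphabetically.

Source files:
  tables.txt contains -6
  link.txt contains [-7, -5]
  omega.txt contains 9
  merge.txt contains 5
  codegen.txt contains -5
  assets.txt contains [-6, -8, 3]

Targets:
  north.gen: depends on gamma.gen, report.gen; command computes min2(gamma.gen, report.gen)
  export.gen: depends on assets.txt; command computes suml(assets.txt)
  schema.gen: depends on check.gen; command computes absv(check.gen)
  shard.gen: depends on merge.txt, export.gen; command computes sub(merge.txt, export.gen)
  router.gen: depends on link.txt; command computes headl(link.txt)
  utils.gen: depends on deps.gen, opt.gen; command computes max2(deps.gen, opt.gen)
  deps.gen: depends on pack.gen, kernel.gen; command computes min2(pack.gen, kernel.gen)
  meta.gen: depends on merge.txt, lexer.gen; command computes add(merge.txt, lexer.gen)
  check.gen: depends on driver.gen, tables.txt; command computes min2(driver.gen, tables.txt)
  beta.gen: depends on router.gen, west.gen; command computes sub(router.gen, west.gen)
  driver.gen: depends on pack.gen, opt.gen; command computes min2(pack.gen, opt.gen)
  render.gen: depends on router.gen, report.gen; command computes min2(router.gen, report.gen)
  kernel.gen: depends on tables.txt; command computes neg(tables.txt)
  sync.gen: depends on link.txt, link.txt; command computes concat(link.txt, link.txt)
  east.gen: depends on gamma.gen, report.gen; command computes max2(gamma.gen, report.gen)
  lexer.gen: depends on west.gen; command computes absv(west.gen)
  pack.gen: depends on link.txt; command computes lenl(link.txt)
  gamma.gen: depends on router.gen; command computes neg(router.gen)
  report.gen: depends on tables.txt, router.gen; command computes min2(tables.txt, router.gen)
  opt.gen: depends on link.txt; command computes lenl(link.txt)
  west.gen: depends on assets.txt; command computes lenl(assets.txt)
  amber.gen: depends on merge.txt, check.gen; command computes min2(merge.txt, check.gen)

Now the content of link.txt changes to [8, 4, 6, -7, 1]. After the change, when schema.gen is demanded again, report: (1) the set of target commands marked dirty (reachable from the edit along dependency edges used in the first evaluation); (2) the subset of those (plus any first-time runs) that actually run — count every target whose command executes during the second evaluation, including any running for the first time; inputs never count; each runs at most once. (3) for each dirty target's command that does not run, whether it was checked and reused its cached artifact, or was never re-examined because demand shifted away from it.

First evaluation (everything demanded from the output):
  opt.gen = lenl([-7, -5]) = 2
  pack.gen = lenl([-7, -5]) = 2
  driver.gen = min2(2, 2) = 2
  check.gen = min2(2, -6) = -6
  schema.gen = absv(-6) = 6

Propagation after the edit:
  opt.gen: runs — link.txt [-7, -5]->[8, 4, 6, -7, 1]; result 5.
  pack.gen: runs — link.txt [-7, -5]->[8, 4, 6, -7, 1]; result 5.
  driver.gen: runs — pack.gen 2->5; opt.gen 2->5; result 5.
  check.gen: runs — driver.gen 2->5; result -6 (same value as before).
  schema.gen: checked — values it read are unchanged (check.gen unchanged); reused cached 6 without running.

Key observation: the change is absorbed at check.gen — it re-runs but produces the same value, and the output's value is unchanged.

Marked dirty: check.gen, driver.gen, opt.gen, pack.gen, schema.gen.
Target commands that run: check.gen, driver.gen, opt.gen, pack.gen — 4 in total.
Checked but reused from cache: schema.gen.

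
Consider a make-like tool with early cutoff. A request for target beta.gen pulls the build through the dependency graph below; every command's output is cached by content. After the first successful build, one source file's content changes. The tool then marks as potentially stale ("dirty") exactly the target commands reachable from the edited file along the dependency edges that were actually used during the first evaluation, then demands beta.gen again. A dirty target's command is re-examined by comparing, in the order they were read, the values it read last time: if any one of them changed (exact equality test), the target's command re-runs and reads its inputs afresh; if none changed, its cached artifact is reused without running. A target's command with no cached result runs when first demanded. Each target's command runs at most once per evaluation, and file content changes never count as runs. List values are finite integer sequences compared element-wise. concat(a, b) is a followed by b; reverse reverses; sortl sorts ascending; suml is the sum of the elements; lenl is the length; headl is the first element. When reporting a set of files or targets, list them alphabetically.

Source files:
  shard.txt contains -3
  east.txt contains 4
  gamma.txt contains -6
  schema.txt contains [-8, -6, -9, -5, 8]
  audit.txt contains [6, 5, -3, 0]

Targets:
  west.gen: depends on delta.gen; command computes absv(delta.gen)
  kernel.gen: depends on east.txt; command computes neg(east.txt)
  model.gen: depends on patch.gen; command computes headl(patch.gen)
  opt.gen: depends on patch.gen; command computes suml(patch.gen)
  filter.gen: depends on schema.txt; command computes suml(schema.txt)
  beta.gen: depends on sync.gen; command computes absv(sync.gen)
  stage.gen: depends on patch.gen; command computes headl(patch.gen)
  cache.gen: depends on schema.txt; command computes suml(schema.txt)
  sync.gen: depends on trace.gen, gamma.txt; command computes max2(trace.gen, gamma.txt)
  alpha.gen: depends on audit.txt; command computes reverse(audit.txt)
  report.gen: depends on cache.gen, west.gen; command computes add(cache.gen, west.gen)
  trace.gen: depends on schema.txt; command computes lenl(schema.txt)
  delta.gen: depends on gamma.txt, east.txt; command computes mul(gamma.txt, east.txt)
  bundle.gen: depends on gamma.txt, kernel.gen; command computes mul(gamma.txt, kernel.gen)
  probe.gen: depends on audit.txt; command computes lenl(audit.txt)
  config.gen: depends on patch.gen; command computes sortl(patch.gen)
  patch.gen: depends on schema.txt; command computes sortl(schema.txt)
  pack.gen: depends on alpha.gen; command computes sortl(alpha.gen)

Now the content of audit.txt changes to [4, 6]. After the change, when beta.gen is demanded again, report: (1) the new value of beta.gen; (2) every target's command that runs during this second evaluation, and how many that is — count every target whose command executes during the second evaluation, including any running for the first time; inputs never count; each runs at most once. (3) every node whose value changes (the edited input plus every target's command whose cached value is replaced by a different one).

Demanding beta.gen again yields 5.
0 target commands run: none.
The nodes whose values change: audit.txt.
Note the shortcut — audit.txt feeds only undemanded nodes, so no recomputation happens.

First demand of the output computes:
  trace.gen = lenl([-8, -6, -9, -5, 8]) = 5
  sync.gen = max2(5, -6) = 5
  beta.gen = absv(5) = 5

After the edit, cleaning proceeds:
  audit.txt only reaches undemanded nodes; the second demand re-runs nothing.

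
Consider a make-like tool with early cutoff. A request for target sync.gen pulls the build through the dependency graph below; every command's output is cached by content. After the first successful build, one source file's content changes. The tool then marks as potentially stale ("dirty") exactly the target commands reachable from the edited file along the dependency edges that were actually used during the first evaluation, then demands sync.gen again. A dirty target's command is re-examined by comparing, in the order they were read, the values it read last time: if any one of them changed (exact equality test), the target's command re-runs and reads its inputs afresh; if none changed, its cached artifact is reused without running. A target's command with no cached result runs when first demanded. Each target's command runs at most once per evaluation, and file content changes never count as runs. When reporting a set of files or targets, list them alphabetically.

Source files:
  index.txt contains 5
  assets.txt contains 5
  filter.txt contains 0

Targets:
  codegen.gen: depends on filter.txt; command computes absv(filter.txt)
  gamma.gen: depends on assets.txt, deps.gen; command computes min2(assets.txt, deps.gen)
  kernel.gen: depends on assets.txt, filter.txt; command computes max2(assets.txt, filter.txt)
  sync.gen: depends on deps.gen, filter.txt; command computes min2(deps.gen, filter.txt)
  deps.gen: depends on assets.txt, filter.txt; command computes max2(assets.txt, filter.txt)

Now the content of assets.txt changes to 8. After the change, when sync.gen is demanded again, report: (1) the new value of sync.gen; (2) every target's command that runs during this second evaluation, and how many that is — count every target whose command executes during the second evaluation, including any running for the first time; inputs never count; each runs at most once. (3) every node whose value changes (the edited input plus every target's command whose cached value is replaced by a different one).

First demand of the output computes:
  deps.gen = max2(5, 0) = 5
  sync.gen = min2(5, 0) = 0

After the edit, cleaning proceeds:
  deps.gen: a read changed (assets.txt 5->8) — executes, giving 8.
  sync.gen: a read changed (deps.gen 5->8) — executes, giving 0 — identical to its old value.

Demanding sync.gen again yields 0.
2 target commands run: deps.gen, sync.gen.
The nodes whose values change: assets.txt, deps.gen.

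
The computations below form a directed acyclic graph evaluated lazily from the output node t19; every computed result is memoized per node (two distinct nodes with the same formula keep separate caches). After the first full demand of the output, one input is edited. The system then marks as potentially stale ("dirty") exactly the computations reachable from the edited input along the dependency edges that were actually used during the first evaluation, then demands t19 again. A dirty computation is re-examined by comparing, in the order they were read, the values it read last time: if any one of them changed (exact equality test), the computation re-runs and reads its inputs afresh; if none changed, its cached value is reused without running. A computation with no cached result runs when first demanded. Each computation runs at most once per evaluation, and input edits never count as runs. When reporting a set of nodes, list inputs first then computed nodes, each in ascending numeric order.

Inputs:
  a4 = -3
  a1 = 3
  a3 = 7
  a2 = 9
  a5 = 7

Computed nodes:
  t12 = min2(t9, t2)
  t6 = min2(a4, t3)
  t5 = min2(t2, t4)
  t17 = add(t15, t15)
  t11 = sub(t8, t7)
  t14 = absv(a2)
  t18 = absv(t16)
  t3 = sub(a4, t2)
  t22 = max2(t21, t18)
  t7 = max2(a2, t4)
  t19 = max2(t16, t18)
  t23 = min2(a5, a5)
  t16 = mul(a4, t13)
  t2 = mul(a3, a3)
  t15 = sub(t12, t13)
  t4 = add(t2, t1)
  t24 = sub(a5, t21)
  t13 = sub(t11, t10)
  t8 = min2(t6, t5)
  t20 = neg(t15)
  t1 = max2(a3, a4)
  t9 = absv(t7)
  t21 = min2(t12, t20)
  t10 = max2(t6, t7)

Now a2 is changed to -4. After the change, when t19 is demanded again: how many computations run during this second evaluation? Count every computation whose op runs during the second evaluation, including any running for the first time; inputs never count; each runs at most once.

First demand of the output computes:
  t1 = max2(7, -3) = 7
  t2 = mul(7, 7) = 49
  t3 = sub(-3, 49) = -52
  t4 = add(49, 7) = 56
  t5 = min2(49, 56) = 49
  t6 = min2(-3, -52) = -52
  t7 = max2(9, 56) = 56
  t8 = min2(-52, 49) = -52
  t10 = max2(-52, 56) = 56
  t11 = sub(-52, 56) = -108
  t13 = sub(-108, 56) = -164
  t16 = mul(-3, -164) = 492
  t18 = absv(492) = 492
  t19 = max2(492, 492) = 492

After the edit, cleaning proceeds:
  t7: a read changed (a2 9->-4) — executes, giving 56 — identical to its old value.
  t10: dirty, but its reads are unchanged (t6 unchanged, t7 unchanged); cached 56 stands.
  t11: dirty, but its reads are unchanged (t8 unchanged, t7 unchanged); cached -108 stands.
  t13: dirty, but its reads are unchanged (t11 unchanged, t10 unchanged); cached -164 stands.
  t16: dirty, but its reads are unchanged (a4 unchanged, t13 unchanged); cached 492 stands.
  t18: dirty, but its reads are unchanged (t16 unchanged); cached 492 stands.
  t19: dirty, but its reads are unchanged (t16 unchanged, t18 unchanged); cached 492 stands.

Note the absorption at t7: it re-runs yet its value is the same, leaving the output's value untouched.

1 computations run: t7.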